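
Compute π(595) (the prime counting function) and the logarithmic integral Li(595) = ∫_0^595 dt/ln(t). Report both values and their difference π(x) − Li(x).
π(595) = 108;  Li(595) ≈ 116.86;  π(x) − Li(x) ≈ -8.86.

Direct count of primes ≤ 595 gives π(595) = 108. Numerical evaluation of the logarithmic integral gives Li(595) ≈ 116.86. The difference π(x) − Li(x) ≈ -8.86 is typically negative for small/moderate x (Li(x) overestimates), though Littlewood's theorem shows this sign changes infinitely often.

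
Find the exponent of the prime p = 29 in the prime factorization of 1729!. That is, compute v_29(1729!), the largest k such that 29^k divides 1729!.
v_29(1729!) = 61

Legendre's formula: v_p(n!) = Σ_{k ≥ 1} ⌊n / p^k⌋. For p = 29, n = 1729, the terms are:
  ⌊1729/29^1⌋ = ⌊1729/29⌋ = 59
  ⌊1729/29^2⌋ = ⌊1729/841⌋ = 2
(the next term ⌊1729/29^3⌋ = 0, terminating the sum). Summing: v_29(1729!) = 59 + 2 = 61.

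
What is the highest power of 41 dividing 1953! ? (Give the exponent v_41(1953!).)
v_41(1953!) = 48

Legendre's formula: v_p(n!) = Σ_{k ≥ 1} ⌊n / p^k⌋. For p = 41, n = 1953, the terms are:
  ⌊1953/41^1⌋ = ⌊1953/41⌋ = 47
  ⌊1953/41^2⌋ = ⌊1953/1681⌋ = 1
(the next term ⌊1953/41^3⌋ = 0, terminating the sum). Summing: v_41(1953!) = 47 + 1 = 48.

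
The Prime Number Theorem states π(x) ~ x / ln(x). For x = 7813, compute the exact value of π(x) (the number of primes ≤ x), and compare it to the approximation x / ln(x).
π(7813) = 987;  x/ln(x) ≈ 871.64;  relative error ≈ 11.69%.

Directly count primes up to 7813: π(7813) = 987. The PNT approximation gives 7813/ln(7813) ≈ 7813/8.96354 ≈ 871.64. Relative error (π(x) − x/ln(x)) / π(x) ≈ 11.69%; the approximation is known to undercount slightly (Li(x) is a better estimate).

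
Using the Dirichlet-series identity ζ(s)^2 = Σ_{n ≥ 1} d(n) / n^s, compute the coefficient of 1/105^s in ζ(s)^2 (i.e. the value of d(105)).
d(105) = 8

ζ(s)^2 = (Σ 1/m^s)(Σ 1/k^s). The coefficient of 1/n^s in the product is the number of ordered pairs (m, k) with mk = n, which equals d(n). For n = 105, divisors are [1, 3, 5, 7, 15, 21, 35, 105], so d(105) = 8.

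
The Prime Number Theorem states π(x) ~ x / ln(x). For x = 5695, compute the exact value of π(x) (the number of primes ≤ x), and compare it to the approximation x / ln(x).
π(5695) = 750;  x/ln(x) ≈ 658.58;  relative error ≈ 12.19%.

Directly count primes up to 5695: π(5695) = 750. The PNT approximation gives 5695/ln(5695) ≈ 5695/8.64734 ≈ 658.58. Relative error (π(x) − x/ln(x)) / π(x) ≈ 12.19%; the approximation is known to undercount slightly (Li(x) is a better estimate).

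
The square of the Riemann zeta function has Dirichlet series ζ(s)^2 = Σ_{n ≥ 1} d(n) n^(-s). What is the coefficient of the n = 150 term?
d(150) = 12

ζ(s)^2 = (Σ 1/m^s)(Σ 1/k^s). The coefficient of 1/n^s in the product is the number of ordered pairs (m, k) with mk = n, which equals d(n). For n = 150, divisors are [1, 2, 3, 5, 6, 10, 15, 25, 30, 50, 75, 150], so d(150) = 12.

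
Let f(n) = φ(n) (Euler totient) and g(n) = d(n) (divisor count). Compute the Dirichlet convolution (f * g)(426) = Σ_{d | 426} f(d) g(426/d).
(φ * d)(426) = 864

Divisors of 426: [1, 2, 3, 6, 71, 142, 213, 426]. For each d | 426:
  d = 1: φ(1) · d(426/1) = 1 · 8 = 8
  d = 2: φ(2) · d(426/2) = 1 · 4 = 4
  d = 3: φ(3) · d(426/3) = 2 · 4 = 8
  d = 6: φ(6) · d(426/6) = 2 · 2 = 4
  d = 71: φ(71) · d(426/71) = 70 · 4 = 280
  d = 142: φ(142) · d(426/142) = 70 · 2 = 140
  d = 213: φ(213) · d(426/213) = 140 · 2 = 280
  d = 426: φ(426) · d(426/426) = 140 · 1 = 140
Summing: (φ * d)(426) = 8 + 4 + 8 + 4 + 280 + 140 + 280 + 140 = 864.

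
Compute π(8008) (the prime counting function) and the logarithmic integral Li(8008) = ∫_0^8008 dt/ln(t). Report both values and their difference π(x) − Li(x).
π(8008) = 1007;  Li(8008) ≈ 1027.31;  π(x) − Li(x) ≈ -20.31.

Direct count of primes ≤ 8008 gives π(8008) = 1007. Numerical evaluation of the logarithmic integral gives Li(8008) ≈ 1027.31. The difference π(x) − Li(x) ≈ -20.31 is typically negative for small/moderate x (Li(x) overestimates), though Littlewood's theorem shows this sign changes infinitely often.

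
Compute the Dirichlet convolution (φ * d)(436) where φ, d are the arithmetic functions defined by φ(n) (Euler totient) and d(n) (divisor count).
(φ * d)(436) = 770

Divisors of 436: [1, 2, 4, 109, 218, 436]. For each d | 436:
  d = 1: φ(1) · d(436/1) = 1 · 6 = 6
  d = 2: φ(2) · d(436/2) = 1 · 4 = 4
  d = 4: φ(4) · d(436/4) = 2 · 2 = 4
  d = 109: φ(109) · d(436/109) = 108 · 3 = 324
  d = 218: φ(218) · d(436/218) = 108 · 2 = 216
  d = 436: φ(436) · d(436/436) = 216 · 1 = 216
Summing: (φ * d)(436) = 6 + 4 + 4 + 324 + 216 + 216 = 770.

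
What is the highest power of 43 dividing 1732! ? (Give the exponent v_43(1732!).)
v_43(1732!) = 40

Legendre's formula: v_p(n!) = Σ_{k ≥ 1} ⌊n / p^k⌋. For p = 43, n = 1732, the terms are:
  ⌊1732/43^1⌋ = ⌊1732/43⌋ = 40
(the next term ⌊1732/43^2⌋ = 0, terminating the sum). Summing: v_43(1732!) = 40 = 40.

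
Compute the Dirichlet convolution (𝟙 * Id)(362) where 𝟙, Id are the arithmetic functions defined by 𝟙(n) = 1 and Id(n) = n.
(𝟙 * Id)(362) = 546

Divisors of 362: [1, 2, 181, 362]. For each d | 362:
  d = 1: 𝟙(1) · Id(362/1) = 1 · 362 = 362
  d = 2: 𝟙(2) · Id(362/2) = 1 · 181 = 181
  d = 181: 𝟙(181) · Id(362/181) = 1 · 2 = 2
  d = 362: 𝟙(362) · Id(362/362) = 1 · 1 = 1
Summing: (𝟙 * Id)(362) = 362 + 181 + 2 + 1 = 546.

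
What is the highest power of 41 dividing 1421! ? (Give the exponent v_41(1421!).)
v_41(1421!) = 34

Legendre's formula: v_p(n!) = Σ_{k ≥ 1} ⌊n / p^k⌋. For p = 41, n = 1421, the terms are:
  ⌊1421/41^1⌋ = ⌊1421/41⌋ = 34
(the next term ⌊1421/41^2⌋ = 0, terminating the sum). Summing: v_41(1421!) = 34 = 34.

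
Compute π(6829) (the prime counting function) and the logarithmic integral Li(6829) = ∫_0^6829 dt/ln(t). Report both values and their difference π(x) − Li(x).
π(6829) = 879;  Li(6829) ≈ 894.99;  π(x) − Li(x) ≈ -15.99.

Direct count of primes ≤ 6829 gives π(6829) = 879. Numerical evaluation of the logarithmic integral gives Li(6829) ≈ 894.99. The difference π(x) − Li(x) ≈ -15.99 is typically negative for small/moderate x (Li(x) overestimates), though Littlewood's theorem shows this sign changes infinitely often.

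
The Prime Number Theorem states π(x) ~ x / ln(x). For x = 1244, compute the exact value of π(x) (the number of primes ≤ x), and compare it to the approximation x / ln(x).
π(1244) = 203;  x/ln(x) ≈ 174.57;  relative error ≈ 14.00%.

Directly count primes up to 1244: π(1244) = 203. The PNT approximation gives 1244/ln(1244) ≈ 1244/7.12609 ≈ 174.57. Relative error (π(x) − x/ln(x)) / π(x) ≈ 14.00%; the approximation is known to undercount slightly (Li(x) is a better estimate).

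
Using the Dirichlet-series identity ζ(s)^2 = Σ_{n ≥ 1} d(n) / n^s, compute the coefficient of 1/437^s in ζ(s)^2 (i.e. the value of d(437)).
d(437) = 4

ζ(s)^2 = (Σ 1/m^s)(Σ 1/k^s). The coefficient of 1/n^s in the product is the number of ordered pairs (m, k) with mk = n, which equals d(n). For n = 437, divisors are [1, 19, 23, 437], so d(437) = 4.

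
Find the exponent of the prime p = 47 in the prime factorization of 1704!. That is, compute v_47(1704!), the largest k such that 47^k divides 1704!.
v_47(1704!) = 36

Legendre's formula: v_p(n!) = Σ_{k ≥ 1} ⌊n / p^k⌋. For p = 47, n = 1704, the terms are:
  ⌊1704/47^1⌋ = ⌊1704/47⌋ = 36
(the next term ⌊1704/47^2⌋ = 0, terminating the sum). Summing: v_47(1704!) = 36 = 36.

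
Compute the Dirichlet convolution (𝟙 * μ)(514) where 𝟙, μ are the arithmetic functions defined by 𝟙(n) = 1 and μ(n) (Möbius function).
(𝟙 * μ)(514) = 0

Divisors of 514: [1, 2, 257, 514]. For each d | 514:
  d = 1: 𝟙(1) · μ(514/1) = 1 · 1 = 1
  d = 2: 𝟙(2) · μ(514/2) = 1 · -1 = -1
  d = 257: 𝟙(257) · μ(514/257) = 1 · -1 = -1
  d = 514: 𝟙(514) · μ(514/514) = 1 · 1 = 1
Summing: (𝟙 * μ)(514) = 1 + -1 + -1 + 1 = 0.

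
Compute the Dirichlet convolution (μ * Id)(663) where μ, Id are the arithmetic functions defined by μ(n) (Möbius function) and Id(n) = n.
(μ * Id)(663) = 384

Divisors of 663: [1, 3, 13, 17, 39, 51, 221, 663]. For each d | 663:
  d = 1: μ(1) · Id(663/1) = 1 · 663 = 663
  d = 3: μ(3) · Id(663/3) = -1 · 221 = -221
  d = 13: μ(13) · Id(663/13) = -1 · 51 = -51
  d = 17: μ(17) · Id(663/17) = -1 · 39 = -39
  d = 39: μ(39) · Id(663/39) = 1 · 17 = 17
  d = 51: μ(51) · Id(663/51) = 1 · 13 = 13
  d = 221: μ(221) · Id(663/221) = 1 · 3 = 3
  d = 663: μ(663) · Id(663/663) = -1 · 1 = -1
Summing: (μ * Id)(663) = 663 + -221 + -51 + -39 + 17 + 13 + 3 + -1 = 384.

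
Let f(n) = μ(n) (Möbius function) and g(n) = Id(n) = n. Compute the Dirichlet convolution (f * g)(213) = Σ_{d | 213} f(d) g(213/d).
(μ * Id)(213) = 140

Divisors of 213: [1, 3, 71, 213]. For each d | 213:
  d = 1: μ(1) · Id(213/1) = 1 · 213 = 213
  d = 3: μ(3) · Id(213/3) = -1 · 71 = -71
  d = 71: μ(71) · Id(213/71) = -1 · 3 = -3
  d = 213: μ(213) · Id(213/213) = 1 · 1 = 1
Summing: (μ * Id)(213) = 213 + -71 + -3 + 1 = 140.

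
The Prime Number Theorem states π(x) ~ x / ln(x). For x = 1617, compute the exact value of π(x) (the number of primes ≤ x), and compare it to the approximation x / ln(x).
π(1617) = 255;  x/ln(x) ≈ 218.86;  relative error ≈ 14.17%.

Directly count primes up to 1617: π(1617) = 255. The PNT approximation gives 1617/ln(1617) ≈ 1617/7.38833 ≈ 218.86. Relative error (π(x) − x/ln(x)) / π(x) ≈ 14.17%; the approximation is known to undercount slightly (Li(x) is a better estimate).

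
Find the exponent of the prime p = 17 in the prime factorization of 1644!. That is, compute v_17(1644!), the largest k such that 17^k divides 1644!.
v_17(1644!) = 101

Legendre's formula: v_p(n!) = Σ_{k ≥ 1} ⌊n / p^k⌋. For p = 17, n = 1644, the terms are:
  ⌊1644/17^1⌋ = ⌊1644/17⌋ = 96
  ⌊1644/17^2⌋ = ⌊1644/289⌋ = 5
(the next term ⌊1644/17^3⌋ = 0, terminating the sum). Summing: v_17(1644!) = 96 + 5 = 101.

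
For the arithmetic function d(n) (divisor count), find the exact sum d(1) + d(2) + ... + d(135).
Σ_{n ≤ 135} d(n) = 687

Compute d(n) for each 1 ≤ n ≤ 135: d(1) = 1, d(2) = 2, d(3) = 2, d(4) = 3, d(5) = 2, d(6) = 4, d(7) = 2, d(8) = 4, d(9) = 3, d(10) = 4, d(11) = 2, d(12) = 6, d(13) = 2, d(14) = 4, d(15) = 4, d(16) = 5, d(17) = 2, d(18) = 6, d(19) = 2, d(20) = 6, d(21) = 4, d(22) = 4, d(23) = 2, d(24) = 8, d(25) = 3, d(26) = 4, d(27) = 4, d(28) = 6, d(29) = 2, d(30) = 8, d(31) = 2, d(32) = 6, d(33) = 4, d(34) = 4, d(35) = 4, d(36) = 9, d(37) = 2, d(38) = 4, d(39) = 4, d(40) = 8, d(41) = 2, d(42) = 8, d(43) = 2, d(44) = 6, d(45) = 6, d(46) = 4, d(47) = 2, d(48) = 10, d(49) = 3, d(50) = 6, d(51) = 4, d(52) = 6, d(53) = 2, d(54) = 8, d(55) = 4, d(56) = 8, d(57) = 4, d(58) = 4, d(59) = 2, d(60) = 12, d(61) = 2, d(62) = 4, d(63) = 6, d(64) = 7, d(65) = 4, d(66) = 8, d(67) = 2, d(68) = 6, d(69) = 4, d(70) = 8, d(71) = 2, d(72) = 12, d(73) = 2, d(74) = 4, d(75) = 6, d(76) = 6, d(77) = 4, d(78) = 8, d(79) = 2, d(80) = 10, d(81) = 5, d(82) = 4, d(83) = 2, d(84) = 12, d(85) = 4, d(86) = 4, d(87) = 4, d(88) = 8, d(89) = 2, d(90) = 12, d(91) = 4, d(92) = 6, d(93) = 4, d(94) = 4, d(95) = 4, d(96) = 12, d(97) = 2, d(98) = 6, d(99) = 6, d(100) = 9, d(101) = 2, d(102) = 8, d(103) = 2, d(104) = 8, d(105) = 8, d(106) = 4, d(107) = 2, d(108) = 12, d(109) = 2, d(110) = 8, d(111) = 4, d(112) = 10, d(113) = 2, d(114) = 8, d(115) = 4, d(116) = 6, d(117) = 6, d(118) = 4, d(119) = 4, d(120) = 16, d(121) = 3, d(122) = 4, d(123) = 4, d(124) = 6, d(125) = 4, d(126) = 12, d(127) = 2, d(128) = 8, d(129) = 4, d(130) = 8, d(131) = 2, d(132) = 12, d(133) = 4, d(134) = 4, d(135) = 8. Summing all 135 values: 687. (Dirichlet's divisor formula: Σ_{n ≤ x} d(n) = x ln(x) + (2γ − 1) x + O(√x). For x = 135, the asymptotic estimate is ≈ 683.06.)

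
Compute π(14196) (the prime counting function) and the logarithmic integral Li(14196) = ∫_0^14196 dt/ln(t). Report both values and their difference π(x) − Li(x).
π(14196) = 1669;  Li(14196) ≈ 1692.77;  π(x) − Li(x) ≈ -23.77.

Direct count of primes ≤ 14196 gives π(14196) = 1669. Numerical evaluation of the logarithmic integral gives Li(14196) ≈ 1692.77. The difference π(x) − Li(x) ≈ -23.77 is typically negative for small/moderate x (Li(x) overestimates), though Littlewood's theorem shows this sign changes infinitely often.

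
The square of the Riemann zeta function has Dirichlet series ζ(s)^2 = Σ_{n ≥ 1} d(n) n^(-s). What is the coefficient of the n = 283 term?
d(283) = 2

ζ(s)^2 = (Σ 1/m^s)(Σ 1/k^s). The coefficient of 1/n^s in the product is the number of ordered pairs (m, k) with mk = n, which equals d(n). For n = 283, divisors are [1, 283], so d(283) = 2.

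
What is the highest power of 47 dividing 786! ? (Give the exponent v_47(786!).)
v_47(786!) = 16

Legendre's formula: v_p(n!) = Σ_{k ≥ 1} ⌊n / p^k⌋. For p = 47, n = 786, the terms are:
  ⌊786/47^1⌋ = ⌊786/47⌋ = 16
(the next term ⌊786/47^2⌋ = 0, terminating the sum). Summing: v_47(786!) = 16 = 16.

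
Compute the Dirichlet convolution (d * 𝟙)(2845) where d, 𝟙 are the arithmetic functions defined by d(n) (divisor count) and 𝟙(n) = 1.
(d * 𝟙)(2845) = 9

Divisors of 2845: [1, 5, 569, 2845]. For each d | 2845:
  d = 1: d(1) · 𝟙(2845/1) = 1 · 1 = 1
  d = 5: d(5) · 𝟙(2845/5) = 2 · 1 = 2
  d = 569: d(569) · 𝟙(2845/569) = 2 · 1 = 2
  d = 2845: d(2845) · 𝟙(2845/2845) = 4 · 1 = 4
Summing: (d * 𝟙)(2845) = 1 + 2 + 2 + 4 = 9.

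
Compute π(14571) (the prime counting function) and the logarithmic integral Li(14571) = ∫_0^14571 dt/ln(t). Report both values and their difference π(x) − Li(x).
π(14571) = 1708;  Li(14571) ≈ 1731.94;  π(x) − Li(x) ≈ -23.94.

Direct count of primes ≤ 14571 gives π(14571) = 1708. Numerical evaluation of the logarithmic integral gives Li(14571) ≈ 1731.94. The difference π(x) − Li(x) ≈ -23.94 is typically negative for small/moderate x (Li(x) overestimates), though Littlewood's theorem shows this sign changes infinitely often.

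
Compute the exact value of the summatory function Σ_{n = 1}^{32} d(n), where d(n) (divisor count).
Σ_{n ≤ 32} d(n) = 119

Compute d(n) for each 1 ≤ n ≤ 32: d(1) = 1, d(2) = 2, d(3) = 2, d(4) = 3, d(5) = 2, d(6) = 4, d(7) = 2, d(8) = 4, d(9) = 3, d(10) = 4, d(11) = 2, d(12) = 6, d(13) = 2, d(14) = 4, d(15) = 4, d(16) = 5, d(17) = 2, d(18) = 6, d(19) = 2, d(20) = 6, d(21) = 4, d(22) = 4, d(23) = 2, d(24) = 8, d(25) = 3, d(26) = 4, d(27) = 4, d(28) = 6, d(29) = 2, d(30) = 8, d(31) = 2, d(32) = 6. Summing all 32 values: 119. (Dirichlet's divisor formula: Σ_{n ≤ x} d(n) = x ln(x) + (2γ − 1) x + O(√x). For x = 32, the asymptotic estimate is ≈ 115.85.)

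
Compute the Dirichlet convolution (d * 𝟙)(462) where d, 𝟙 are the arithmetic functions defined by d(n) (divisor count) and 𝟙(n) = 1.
(d * 𝟙)(462) = 81

Divisors of 462: [1, 2, 3, 6, 7, 11, 14, 21, 22, 33, 42, 66, 77, 154, 231, 462]. For each d | 462:
  d = 1: d(1) · 𝟙(462/1) = 1 · 1 = 1
  d = 2: d(2) · 𝟙(462/2) = 2 · 1 = 2
  d = 3: d(3) · 𝟙(462/3) = 2 · 1 = 2
  d = 6: d(6) · 𝟙(462/6) = 4 · 1 = 4
  d = 7: d(7) · 𝟙(462/7) = 2 · 1 = 2
  d = 11: d(11) · 𝟙(462/11) = 2 · 1 = 2
  d = 14: d(14) · 𝟙(462/14) = 4 · 1 = 4
  d = 21: d(21) · 𝟙(462/21) = 4 · 1 = 4
  d = 22: d(22) · 𝟙(462/22) = 4 · 1 = 4
  d = 33: d(33) · 𝟙(462/33) = 4 · 1 = 4
  d = 42: d(42) · 𝟙(462/42) = 8 · 1 = 8
  d = 66: d(66) · 𝟙(462/66) = 8 · 1 = 8
  d = 77: d(77) · 𝟙(462/77) = 4 · 1 = 4
  d = 154: d(154) · 𝟙(462/154) = 8 · 1 = 8
  d = 231: d(231) · 𝟙(462/231) = 8 · 1 = 8
  d = 462: d(462) · 𝟙(462/462) = 16 · 1 = 16
Summing: (d * 𝟙)(462) = 1 + 2 + 2 + 4 + 2 + 2 + 4 + 4 + 4 + 4 + 8 + 8 + 4 + 8 + 8 + 16 = 81.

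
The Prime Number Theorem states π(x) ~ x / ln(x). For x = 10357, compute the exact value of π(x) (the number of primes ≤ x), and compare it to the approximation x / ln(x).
π(10357) = 1271;  x/ln(x) ≈ 1120.23;  relative error ≈ 11.86%.

Directly count primes up to 10357: π(10357) = 1271. The PNT approximation gives 10357/ln(10357) ≈ 10357/9.24542 ≈ 1120.23. Relative error (π(x) − x/ln(x)) / π(x) ≈ 11.86%; the approximation is known to undercount slightly (Li(x) is a better estimate).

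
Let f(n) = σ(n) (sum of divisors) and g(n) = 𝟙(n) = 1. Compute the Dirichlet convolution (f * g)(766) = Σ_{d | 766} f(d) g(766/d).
(σ * 𝟙)(766) = 1540

Divisors of 766: [1, 2, 383, 766]. For each d | 766:
  d = 1: σ(1) · 𝟙(766/1) = 1 · 1 = 1
  d = 2: σ(2) · 𝟙(766/2) = 3 · 1 = 3
  d = 383: σ(383) · 𝟙(766/383) = 384 · 1 = 384
  d = 766: σ(766) · 𝟙(766/766) = 1152 · 1 = 1152
Summing: (σ * 𝟙)(766) = 1 + 3 + 384 + 1152 = 1540.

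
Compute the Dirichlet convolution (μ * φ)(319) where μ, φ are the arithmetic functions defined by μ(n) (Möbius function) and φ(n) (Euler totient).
(μ * φ)(319) = 243

Divisors of 319: [1, 11, 29, 319]. For each d | 319:
  d = 1: μ(1) · φ(319/1) = 1 · 280 = 280
  d = 11: μ(11) · φ(319/11) = -1 · 28 = -28
  d = 29: μ(29) · φ(319/29) = -1 · 10 = -10
  d = 319: μ(319) · φ(319/319) = 1 · 1 = 1
Summing: (μ * φ)(319) = 280 + -28 + -10 + 1 = 243.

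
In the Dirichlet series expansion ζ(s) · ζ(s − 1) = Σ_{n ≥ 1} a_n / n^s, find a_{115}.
σ(115) = 144

In the product (Σ m^0/m^s)(Σ k / k^s) = Σ (Σ_{d | n} d) / n^s, the coefficient of 1/n^s is σ(n) = Σ_{d | n} d. For n = 115, divisors are [1, 5, 23, 115]; summing: σ(115) = 144.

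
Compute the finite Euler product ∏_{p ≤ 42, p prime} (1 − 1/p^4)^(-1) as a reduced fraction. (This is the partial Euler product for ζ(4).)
∏ = 56920287300311688614065768651369188407/52590894536588738800643997696000000000

The primes p ≤ 42 are [2, 3, 5, 7, 11, 13, 17, 19, 23, 29, 31, 37, 41]. For each prime, (1 − 1/p^4)^(-1) = p^4 / (p^4 − 1). The product is (1 − 1/2^4)^(-1), (1 − 1/3^4)^(-1), (1 − 1/5^4)^(-1), (1 − 1/7^4)^(-1), (1 − 1/11^4)^(-1), (1 − 1/13^4)^(-1), (1 − 1/17^4)^(-1), (1 − 1/19^4)^(-1), (1 − 1/23^4)^(-1), (1 − 1/29^4)^(-1), (1 − 1/31^4)^(-1), (1 − 1/37^4)^(-1), (1 − 1/41^4)^(-1) = ∏ p^4 / (p^4 − 1) = 56920287300311688614065768651369188407/52590894536588738800643997696000000000.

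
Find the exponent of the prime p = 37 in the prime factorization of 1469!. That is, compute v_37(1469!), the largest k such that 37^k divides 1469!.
v_37(1469!) = 40

Legendre's formula: v_p(n!) = Σ_{k ≥ 1} ⌊n / p^k⌋. For p = 37, n = 1469, the terms are:
  ⌊1469/37^1⌋ = ⌊1469/37⌋ = 39
  ⌊1469/37^2⌋ = ⌊1469/1369⌋ = 1
(the next term ⌊1469/37^3⌋ = 0, terminating the sum). Summing: v_37(1469!) = 39 + 1 = 40.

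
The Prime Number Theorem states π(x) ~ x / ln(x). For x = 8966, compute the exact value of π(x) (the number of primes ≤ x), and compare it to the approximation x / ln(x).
π(8966) = 1114;  x/ln(x) ≈ 985.15;  relative error ≈ 11.57%.

Directly count primes up to 8966: π(8966) = 1114. The PNT approximation gives 8966/ln(8966) ≈ 8966/9.10119 ≈ 985.15. Relative error (π(x) − x/ln(x)) / π(x) ≈ 11.57%; the approximation is known to undercount slightly (Li(x) is a better estimate).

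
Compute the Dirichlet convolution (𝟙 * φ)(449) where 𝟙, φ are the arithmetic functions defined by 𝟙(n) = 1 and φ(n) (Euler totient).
(𝟙 * φ)(449) = 449

Divisors of 449: [1, 449]. For each d | 449:
  d = 1: 𝟙(1) · φ(449/1) = 1 · 448 = 448
  d = 449: 𝟙(449) · φ(449/449) = 1 · 1 = 1
Summing: (𝟙 * φ)(449) = 448 + 1 = 449.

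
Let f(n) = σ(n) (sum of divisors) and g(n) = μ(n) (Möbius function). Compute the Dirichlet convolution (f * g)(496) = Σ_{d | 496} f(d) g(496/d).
(σ * μ)(496) = 496

Divisors of 496: [1, 2, 4, 8, 16, 31, 62, 124, 248, 496]. For each d | 496:
  d = 1: σ(1) · μ(496/1) = 1 · 0 = 0
  d = 2: σ(2) · μ(496/2) = 3 · 0 = 0
  d = 4: σ(4) · μ(496/4) = 7 · 0 = 0
  d = 8: σ(8) · μ(496/8) = 15 · 1 = 15
  d = 16: σ(16) · μ(496/16) = 31 · -1 = -31
  d = 31: σ(31) · μ(496/31) = 32 · 0 = 0
  d = 62: σ(62) · μ(496/62) = 96 · 0 = 0
  d = 124: σ(124) · μ(496/124) = 224 · 0 = 0
  d = 248: σ(248) · μ(496/248) = 480 · -1 = -480
  d = 496: σ(496) · μ(496/496) = 992 · 1 = 992
Summing: (σ * μ)(496) = 0 + 0 + 0 + 15 + -31 + 0 + 0 + 0 + -480 + 992 = 496.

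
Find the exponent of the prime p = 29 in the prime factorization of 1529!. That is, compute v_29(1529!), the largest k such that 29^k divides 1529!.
v_29(1529!) = 53

Legendre's formula: v_p(n!) = Σ_{k ≥ 1} ⌊n / p^k⌋. For p = 29, n = 1529, the terms are:
  ⌊1529/29^1⌋ = ⌊1529/29⌋ = 52
  ⌊1529/29^2⌋ = ⌊1529/841⌋ = 1
(the next term ⌊1529/29^3⌋ = 0, terminating the sum). Summing: v_29(1529!) = 52 + 1 = 53.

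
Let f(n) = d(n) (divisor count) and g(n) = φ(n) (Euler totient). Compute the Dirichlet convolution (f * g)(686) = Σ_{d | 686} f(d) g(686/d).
(d * φ)(686) = 1200

Divisors of 686: [1, 2, 7, 14, 49, 98, 343, 686]. For each d | 686:
  d = 1: d(1) · φ(686/1) = 1 · 294 = 294
  d = 2: d(2) · φ(686/2) = 2 · 294 = 588
  d = 7: d(7) · φ(686/7) = 2 · 42 = 84
  d = 14: d(14) · φ(686/14) = 4 · 42 = 168
  d = 49: d(49) · φ(686/49) = 3 · 6 = 18
  d = 98: d(98) · φ(686/98) = 6 · 6 = 36
  d = 343: d(343) · φ(686/343) = 4 · 1 = 4
  d = 686: d(686) · φ(686/686) = 8 · 1 = 8
Summing: (d * φ)(686) = 294 + 588 + 84 + 168 + 18 + 36 + 4 + 8 = 1200.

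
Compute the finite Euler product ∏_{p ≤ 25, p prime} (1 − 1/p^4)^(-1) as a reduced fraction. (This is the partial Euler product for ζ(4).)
∏ = 179711034607426083154393/166042662475294310400000

The primes p ≤ 25 are [2, 3, 5, 7, 11, 13, 17, 19, 23]. For each prime, (1 − 1/p^4)^(-1) = p^4 / (p^4 − 1). The product is (1 − 1/2^4)^(-1), (1 − 1/3^4)^(-1), (1 − 1/5^4)^(-1), (1 − 1/7^4)^(-1), (1 − 1/11^4)^(-1), (1 − 1/13^4)^(-1), (1 − 1/17^4)^(-1), (1 − 1/19^4)^(-1), (1 − 1/23^4)^(-1) = ∏ p^4 / (p^4 − 1) = 179711034607426083154393/166042662475294310400000.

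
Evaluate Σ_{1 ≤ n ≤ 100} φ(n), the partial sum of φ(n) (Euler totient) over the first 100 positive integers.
Σ_{n ≤ 100} φ(n) = 3044

Compute φ(n) for each 1 ≤ n ≤ 100: φ(1) = 1, φ(2) = 1, φ(3) = 2, φ(4) = 2, φ(5) = 4, φ(6) = 2, φ(7) = 6, φ(8) = 4, φ(9) = 6, φ(10) = 4, φ(11) = 10, φ(12) = 4, φ(13) = 12, φ(14) = 6, φ(15) = 8, φ(16) = 8, φ(17) = 16, φ(18) = 6, φ(19) = 18, φ(20) = 8, φ(21) = 12, φ(22) = 10, φ(23) = 22, φ(24) = 8, φ(25) = 20, φ(26) = 12, φ(27) = 18, φ(28) = 12, φ(29) = 28, φ(30) = 8, φ(31) = 30, φ(32) = 16, φ(33) = 20, φ(34) = 16, φ(35) = 24, φ(36) = 12, φ(37) = 36, φ(38) = 18, φ(39) = 24, φ(40) = 16, φ(41) = 40, φ(42) = 12, φ(43) = 42, φ(44) = 20, φ(45) = 24, φ(46) = 22, φ(47) = 46, φ(48) = 16, φ(49) = 42, φ(50) = 20, φ(51) = 32, φ(52) = 24, φ(53) = 52, φ(54) = 18, φ(55) = 40, φ(56) = 24, φ(57) = 36, φ(58) = 28, φ(59) = 58, φ(60) = 16, φ(61) = 60, φ(62) = 30, φ(63) = 36, φ(64) = 32, φ(65) = 48, φ(66) = 20, φ(67) = 66, φ(68) = 32, φ(69) = 44, φ(70) = 24, φ(71) = 70, φ(72) = 24, φ(73) = 72, φ(74) = 36, φ(75) = 40, φ(76) = 36, φ(77) = 60, φ(78) = 24, φ(79) = 78, φ(80) = 32, φ(81) = 54, φ(82) = 40, φ(83) = 82, φ(84) = 24, φ(85) = 64, φ(86) = 42, φ(87) = 56, φ(88) = 40, φ(89) = 88, φ(90) = 24, φ(91) = 72, φ(92) = 44, φ(93) = 60, φ(94) = 46, φ(95) = 72, φ(96) = 32, φ(97) = 96, φ(98) = 42, φ(99) = 60, φ(100) = 40. Summing all 100 values: 3044. (Average order: Σ_{n ≤ x} φ(n) ~ (3/π²) x². For x = 100, (3/π²)·100² ≈ 3039.64.)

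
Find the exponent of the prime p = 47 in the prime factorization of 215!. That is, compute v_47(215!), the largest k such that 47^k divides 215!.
v_47(215!) = 4

Legendre's formula: v_p(n!) = Σ_{k ≥ 1} ⌊n / p^k⌋. For p = 47, n = 215, the terms are:
  ⌊215/47^1⌋ = ⌊215/47⌋ = 4
(the next term ⌊215/47^2⌋ = 0, terminating the sum). Summing: v_47(215!) = 4 = 4.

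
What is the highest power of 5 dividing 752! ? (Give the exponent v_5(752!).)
v_5(752!) = 187

Legendre's formula: v_p(n!) = Σ_{k ≥ 1} ⌊n / p^k⌋. For p = 5, n = 752, the terms are:
  ⌊752/5^1⌋ = ⌊752/5⌋ = 150
  ⌊752/5^2⌋ = ⌊752/25⌋ = 30
  ⌊752/5^3⌋ = ⌊752/125⌋ = 6
  ⌊752/5^4⌋ = ⌊752/625⌋ = 1
(the next term ⌊752/5^5⌋ = 0, terminating the sum). Summing: v_5(752!) = 150 + 30 + 6 + 1 = 187.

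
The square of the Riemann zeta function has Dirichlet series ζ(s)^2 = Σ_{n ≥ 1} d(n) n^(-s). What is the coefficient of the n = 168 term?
d(168) = 16

ζ(s)^2 = (Σ 1/m^s)(Σ 1/k^s). The coefficient of 1/n^s in the product is the number of ordered pairs (m, k) with mk = n, which equals d(n). For n = 168, divisors are [1, 2, 3, 4, 6, 7, 8, 12, 14, 21, 24, 28, 42, 56, 84, 168], so d(168) = 16.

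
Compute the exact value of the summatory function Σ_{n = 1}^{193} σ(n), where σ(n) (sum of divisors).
Σ_{n ≤ 193} σ(n) = 30684

Compute σ(n) for each 1 ≤ n ≤ 193: σ(1) = 1, σ(2) = 3, σ(3) = 4, σ(4) = 7, σ(5) = 6, σ(6) = 12, σ(7) = 8, σ(8) = 15, σ(9) = 13, σ(10) = 18, σ(11) = 12, σ(12) = 28, σ(13) = 14, σ(14) = 24, σ(15) = 24, σ(16) = 31, σ(17) = 18, σ(18) = 39, σ(19) = 20, σ(20) = 42, σ(21) = 32, σ(22) = 36, σ(23) = 24, σ(24) = 60, σ(25) = 31, σ(26) = 42, σ(27) = 40, σ(28) = 56, σ(29) = 30, σ(30) = 72, σ(31) = 32, σ(32) = 63, σ(33) = 48, σ(34) = 54, σ(35) = 48, σ(36) = 91, σ(37) = 38, σ(38) = 60, σ(39) = 56, σ(40) = 90, σ(41) = 42, σ(42) = 96, σ(43) = 44, σ(44) = 84, σ(45) = 78, σ(46) = 72, σ(47) = 48, σ(48) = 124, σ(49) = 57, σ(50) = 93, σ(51) = 72, σ(52) = 98, σ(53) = 54, σ(54) = 120, σ(55) = 72, σ(56) = 120, σ(57) = 80, σ(58) = 90, σ(59) = 60, σ(60) = 168, σ(61) = 62, σ(62) = 96, σ(63) = 104, σ(64) = 127, σ(65) = 84, σ(66) = 144, σ(67) = 68, σ(68) = 126, σ(69) = 96, σ(70) = 144, σ(71) = 72, σ(72) = 195, σ(73) = 74, σ(74) = 114, σ(75) = 124, σ(76) = 140, σ(77) = 96, σ(78) = 168, σ(79) = 80, σ(80) = 186, σ(81) = 121, σ(82) = 126, σ(83) = 84, σ(84) = 224, σ(85) = 108, σ(86) = 132, σ(87) = 120, σ(88) = 180, σ(89) = 90, σ(90) = 234, σ(91) = 112, σ(92) = 168, σ(93) = 128, σ(94) = 144, σ(95) = 120, σ(96) = 252, σ(97) = 98, σ(98) = 171, σ(99) = 156, σ(100) = 217, σ(101) = 102, σ(102) = 216, σ(103) = 104, σ(104) = 210, σ(105) = 192, σ(106) = 162, σ(107) = 108, σ(108) = 280, σ(109) = 110, σ(110) = 216, σ(111) = 152, σ(112) = 248, σ(113) = 114, σ(114) = 240, σ(115) = 144, σ(116) = 210, σ(117) = 182, σ(118) = 180, σ(119) = 144, σ(120) = 360, σ(121) = 133, σ(122) = 186, σ(123) = 168, σ(124) = 224, σ(125) = 156, σ(126) = 312, σ(127) = 128, σ(128) = 255, σ(129) = 176, σ(130) = 252, σ(131) = 132, σ(132) = 336, σ(133) = 160, σ(134) = 204, σ(135) = 240, σ(136) = 270, σ(137) = 138, σ(138) = 288, σ(139) = 140, σ(140) = 336, σ(141) = 192, σ(142) = 216, σ(143) = 168, σ(144) = 403, σ(145) = 180, σ(146) = 222, σ(147) = 228, σ(148) = 266, σ(149) = 150, σ(150) = 372, σ(151) = 152, σ(152) = 300, σ(153) = 234, σ(154) = 288, σ(155) = 192, σ(156) = 392, σ(157) = 158, σ(158) = 240, σ(159) = 216, σ(160) = 378, σ(161) = 192, σ(162) = 363, σ(163) = 164, σ(164) = 294, σ(165) = 288, σ(166) = 252, σ(167) = 168, σ(168) = 480, σ(169) = 183, σ(170) = 324, σ(171) = 260, σ(172) = 308, σ(173) = 174, σ(174) = 360, σ(175) = 248, σ(176) = 372, σ(177) = 240, σ(178) = 270, σ(179) = 180, σ(180) = 546, σ(181) = 182, σ(182) = 336, σ(183) = 248, σ(184) = 360, σ(185) = 228, σ(186) = 384, σ(187) = 216, σ(188) = 336, σ(189) = 320, σ(190) = 360, σ(191) = 192, σ(192) = 508, σ(193) = 194. Summing all 193 values: 30684. (Average order: Σ_{n ≤ x} σ(n) ~ (π²/12) x². For x = 193, (π²/12)·193² ≈ 30636.07.)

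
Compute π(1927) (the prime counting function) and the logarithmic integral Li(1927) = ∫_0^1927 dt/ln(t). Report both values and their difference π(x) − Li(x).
π(1927) = 293;  Li(1927) ≈ 305.18;  π(x) − Li(x) ≈ -12.18.

Direct count of primes ≤ 1927 gives π(1927) = 293. Numerical evaluation of the logarithmic integral gives Li(1927) ≈ 305.18. The difference π(x) − Li(x) ≈ -12.18 is typically negative for small/moderate x (Li(x) overestimates), though Littlewood's theorem shows this sign changes infinitely often.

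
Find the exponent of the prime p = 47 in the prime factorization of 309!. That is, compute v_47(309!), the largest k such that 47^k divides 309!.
v_47(309!) = 6

Legendre's formula: v_p(n!) = Σ_{k ≥ 1} ⌊n / p^k⌋. For p = 47, n = 309, the terms are:
  ⌊309/47^1⌋ = ⌊309/47⌋ = 6
(the next term ⌊309/47^2⌋ = 0, terminating the sum). Summing: v_47(309!) = 6 = 6.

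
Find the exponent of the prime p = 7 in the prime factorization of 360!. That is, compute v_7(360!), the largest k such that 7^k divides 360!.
v_7(360!) = 59

Legendre's formula: v_p(n!) = Σ_{k ≥ 1} ⌊n / p^k⌋. For p = 7, n = 360, the terms are:
  ⌊360/7^1⌋ = ⌊360/7⌋ = 51
  ⌊360/7^2⌋ = ⌊360/49⌋ = 7
  ⌊360/7^3⌋ = ⌊360/343⌋ = 1
(the next term ⌊360/7^4⌋ = 0, terminating the sum). Summing: v_7(360!) = 51 + 7 + 1 = 59.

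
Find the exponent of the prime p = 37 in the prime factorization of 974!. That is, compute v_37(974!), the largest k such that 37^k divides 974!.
v_37(974!) = 26

Legendre's formula: v_p(n!) = Σ_{k ≥ 1} ⌊n / p^k⌋. For p = 37, n = 974, the terms are:
  ⌊974/37^1⌋ = ⌊974/37⌋ = 26
(the next term ⌊974/37^2⌋ = 0, terminating the sum). Summing: v_37(974!) = 26 = 26.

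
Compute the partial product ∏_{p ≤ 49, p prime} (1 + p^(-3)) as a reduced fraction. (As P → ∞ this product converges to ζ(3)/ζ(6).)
∏ = 8015182591485824614015950466842624/6783810016842653083409665472454505

The primes p ≤ 49 are [2, 3, 5, 7, 11, 13, 17, 19, 23, 29, 31, 37, 41, 43, 47]. For each, (1 + 1/p^3) = (p^3 + 1)/p^3. Multiplying these fractions over p ∈ [2, 3, 5, 7, 11, 13, 17, 19, 23, 29, 31, 37, 41, 43, 47] gives 8015182591485824614015950466842624/6783810016842653083409665472454505. (In the limit P → ∞ this tends to ζ(3)/ζ(6).)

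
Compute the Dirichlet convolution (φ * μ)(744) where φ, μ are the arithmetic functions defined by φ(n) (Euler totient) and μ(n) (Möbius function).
(φ * μ)(744) = 58

Divisors of 744: [1, 2, 3, 4, 6, 8, 12, 24, 31, 62, 93, 124, 186, 248, 372, 744]. For each d | 744:
  d = 1: φ(1) · μ(744/1) = 1 · 0 = 0
  d = 2: φ(2) · μ(744/2) = 1 · 0 = 0
  d = 3: φ(3) · μ(744/3) = 2 · 0 = 0
  d = 4: φ(4) · μ(744/4) = 2 · -1 = -2
  d = 6: φ(6) · μ(744/6) = 2 · 0 = 0
  d = 8: φ(8) · μ(744/8) = 4 · 1 = 4
  d = 12: φ(12) · μ(744/12) = 4 · 1 = 4
  d = 24: φ(24) · μ(744/24) = 8 · -1 = -8
  d = 31: φ(31) · μ(744/31) = 30 · 0 = 0
  d = 62: φ(62) · μ(744/62) = 30 · 0 = 0
  d = 93: φ(93) · μ(744/93) = 60 · 0 = 0
  d = 124: φ(124) · μ(744/124) = 60 · 1 = 60
  d = 186: φ(186) · μ(744/186) = 60 · 0 = 0
  d = 248: φ(248) · μ(744/248) = 120 · -1 = -120
  d = 372: φ(372) · μ(744/372) = 120 · -1 = -120
  d = 744: φ(744) · μ(744/744) = 240 · 1 = 240
Summing: (φ * μ)(744) = 0 + 0 + 0 + -2 + 0 + 4 + 4 + -8 + 0 + 0 + 0 + 60 + 0 + -120 + -120 + 240 = 58.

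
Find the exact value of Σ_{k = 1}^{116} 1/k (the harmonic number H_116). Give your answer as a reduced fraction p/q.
H_116 = 92723052988307480317436790993517488799788772043569/17379782769567790172972927968296006432665936992320

Direct summation: H_116 = 1 + 1/2 + ... + 1/116. The least common denominator is lcm(1, ..., 116) = 955888052326228459513511038256280353796626534577600; over this denominator the numerator is 955888052326228459513511038256280353796626534577600 + 477944026163114229756755519128140176898313267288800 + 318629350775409486504503679418760117932208844859200 + 238972013081557114878377759564070088449156633644400 + 191177610465245691902702207651256070759325306915520 + 159314675387704743252251839709380058966104422429600 + 136555436046604065644787291179468621970946647796800 + 119486006540778557439188879782035044224578316822200 + 106209783591803162168167893139586705977402948286400 + 95588805232622845951351103825628035379662653457760 + 86898913847838950864864639841480032163329684961600 + 79657337693852371626125919854690029483052211214800 + 73529850178940650731808541404329257984355887275200 + 68277718023302032822393645589734310985473323898400 + 63725870155081897300900735883752023586441768971840 + 59743003270389278719594439891017522112289158411100 + 56228708960366379971383002250369432576272149092800 + 53104891795901581084083946569793352988701474143200 + 50309897490854129448079528329277913357717186030400 + 47794402616311422975675551912814017689831326728880 + 45518478682201355214929097059822873990315549265600 + 43449456923919475432432319920740016081664842480800 + 41560350101140367804935262532881754512896805851200 + 39828668846926185813062959927345014741526105607400 + 38235522093049138380540441530251214151865061383104 + 36764925089470325365904270702164628992177943637600 + 35403261197267720722722631046528901992467649428800 + 34138859011651016411196822794867155492736661949200 + 32961656976766498603914173732975184613676777054400 + 31862935077540948650450367941876011793220884485920 + 30835098462136401919790678653428398509568597889600 + 29871501635194639359797219945508761056144579205550 + 28966304615946316954954879947160010721109894987200 + 28114354480183189985691501125184716288136074546400 + 27311087209320813128957458235893724394189329559360 + 26552445897950790542041973284896676494350737071600 + 25834812225033201608473271304223793345854771204800 + 25154948745427064724039764164638956678858593015200 + 24509950059646883577269513801443085994785295758400 + 23897201308155711487837775956407008844915663364440 + 23314342739664108768622220445275130580405525233600 + 22759239341100677607464548529911436995157774632800 + 22229954705261126965430489261773961716200617083200 + 21724728461959737716216159960370008040832421240400 + 21241956718360632433633578627917341195480589657280 + 20780175050570183902467631266440877256448402925600 + 20338043666515499138585341239495326676523968820800 + 19914334423463092906531479963672507370763052803700 + 19507919435229152234969613025638374567278092542400 + 19117761046524569190270220765125607075932530691552 + 18742902986788793323794334083456477525424049697600 + 18382462544735162682952135351082314496088971818800 + 18035623628796763387047378080307176486728802539200 + 17701630598633860361361315523264450996233824714400 + 17379782769567790172972927968296006432665936992320 + 17069429505825508205598411397433577746368330974600 + 16769965830284709816026509443092637785905728676800 + 16480828488383249301957086866487592306838388527200 + 16201492412308956940906966750106446674519093806400 + 15931467538770474325225183970938005896610442242960 + 15670295939774237041205098987807874652403713681600 + 15417549231068200959895339326714199254784298944800 + 15172826227400451738309699019940957996771849755200 + 14935750817597319679898609972754380528072289602775 + 14705970035788130146361708280865851596871177455040 + 14483152307973158477477439973580005360554947493600 + 14266985855615350141992702063526572444725769172800 + 14057177240091594992845750562592358144068037273200 + 13853450033713455934978420844293918170965601950400 + 13655543604660406564478729117946862197094664779680 + 13463212004594767035401563919102540194318683585600 + 13276222948975395271020986642448338247175368535800 + 13094356881181211774157685455565484298583925131200 + 12917406112516600804236635652111896672927385602400 + 12745174031016379460180147176750404717288353794368 + 12577474372713532362019882082319478339429296507600 + 12414130549691278694980662834497147451904240708800 + 12254975029823441788634756900721542997392647879200 + 12099848763623145057133051117168105744261095374400 + 11948600654077855743918887978203504422457831682220 + 11801087065755906907574210348842967330822549809600 + 11657171369832054384311110222637565290202762616800 + 11516723522002752524259169135617835587911163067200 + 11379619670550338803732274264955718497578887316400 + 11245741792073275994276600450073886515254429818560 + 11114977352630563482715244630886980858100308541600 + 10987218992255499534638057910991728204558925684800 + 10862364230979868858108079980185004020416210620200 + 10740315194676724264196753238834610716816028478400 + 10620978359180316216816789313958670597740294828640 + 10504264311277235818829791629189893997765126753600 + 10390087525285091951233815633220438628224201462800 + 10278366154045467306596892884476132836522865963200 + 10169021833257749569292670619747663338261984410400 + 10061979498170825889615905665855582671543437206080 + 9957167211731546453265739981836253685381526401850 + 9854516003363179994984649878930725296872438500800 + 9753959717614576117484806512819187283639046271200 + 9655434871982105651651626649053336907036631662400 + 9558880523262284595135110382562803537966265345776 + 9464238141843846133797138992636439146501252817600 + 9371451493394396661897167041728238762712024848800 + 9280466527439111257412728526760003434918704219200 + 9191231272367581341476067675541157248044485909400 + 9103695736440271042985819411964574798063109853120 + 9017811814398381693523689040153588243364401269600 + 8933533199310546350593561105198881811183425556800 + 8850815299316930180680657761632225498116912357200 + 8769615158956224399206523286754865631161711326400 + 8689891384783895086486463984148003216332968496160 + 8611604075011067202824423768074597781951590401600 + 8534714752912754102799205698716788873184165487300 + 8459186303771933270031071135011330564571916235200 + 8384982915142354908013254721546318892952864338400 + 8312070020228073560987052506576350902579361170240 + 8240414244191624650978543433243796153419194263600 = 5099767914356911417459023504643461883988382462396295, so H_116 = 5099767914356911417459023504643461883988382462396295/955888052326228459513511038256280353796626534577600; reducing by gcd(5099767914356911417459023504643461883988382462396295, 955888052326228459513511038256280353796626534577600) = 55 gives 92723052988307480317436790993517488799788772043569/17379782769567790172972927968296006432665936992320 ≈ 5.33511. (The PNT-adjacent estimate ln(116) + γ ≈ 5.33081 matches within O(1/n).)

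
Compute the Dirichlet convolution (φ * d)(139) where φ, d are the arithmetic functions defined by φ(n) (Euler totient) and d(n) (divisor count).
(φ * d)(139) = 140

Divisors of 139: [1, 139]. For each d | 139:
  d = 1: φ(1) · d(139/1) = 1 · 2 = 2
  d = 139: φ(139) · d(139/139) = 138 · 1 = 138
Summing: (φ * d)(139) = 2 + 138 = 140.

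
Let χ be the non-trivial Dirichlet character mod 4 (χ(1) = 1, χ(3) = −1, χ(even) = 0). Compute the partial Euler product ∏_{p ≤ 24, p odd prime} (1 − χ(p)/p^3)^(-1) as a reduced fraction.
∏ = 177358697820836675/183046656872153088

The odd primes p ≤ 24 are [3, 5, 7, 11, 13, 17, 19, 23]. For each, χ(p) = 1 if p ≡ 1 mod 4, χ(p) = −1 if p ≡ 3 mod 4. Taking (1 − χ(p)/p^3)^(-1) = p^3/(p^3 − χ(p)): (1 − (-1)/3^3)^(-1) · (1 − (1)/5^3)^(-1) · (1 − (-1)/7^3)^(-1) · (1 − (-1)/11^3)^(-1) · (1 − (1)/13^3)^(-1) · (1 − (1)/17^3)^(-1) · (1 − (-1)/19^3)^(-1) · (1 − (-1)/23^3)^(-1) = 177358697820836675/183046656872153088.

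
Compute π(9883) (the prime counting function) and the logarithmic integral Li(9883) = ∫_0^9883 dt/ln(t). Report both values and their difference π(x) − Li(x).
π(9883) = 1219;  Li(9883) ≈ 1233.43;  π(x) − Li(x) ≈ -14.43.

Direct count of primes ≤ 9883 gives π(9883) = 1219. Numerical evaluation of the logarithmic integral gives Li(9883) ≈ 1233.43. The difference π(x) − Li(x) ≈ -14.43 is typically negative for small/moderate x (Li(x) overestimates), though Littlewood's theorem shows this sign changes infinitely often.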